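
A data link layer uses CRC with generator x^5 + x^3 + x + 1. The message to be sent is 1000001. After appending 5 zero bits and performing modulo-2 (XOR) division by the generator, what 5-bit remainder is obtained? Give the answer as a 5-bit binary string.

00110

Append 5 zeros: 100000100000. Divide by 101011 (XOR where the leading bit is 1):
  pos 0: 100000 XOR 101011 = 001011
  pos 2: 101110 XOR 101011 = 000101
  pos 5: 101000 XOR 101011 = 000011
Remainder (last 5 bits) = 00110. This is the CRC / FCS.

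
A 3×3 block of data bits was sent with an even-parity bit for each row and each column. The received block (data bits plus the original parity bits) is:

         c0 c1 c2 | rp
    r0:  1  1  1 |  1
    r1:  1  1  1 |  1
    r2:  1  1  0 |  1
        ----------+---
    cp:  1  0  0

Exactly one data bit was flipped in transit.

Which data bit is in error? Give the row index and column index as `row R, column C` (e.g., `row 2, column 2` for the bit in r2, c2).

Recompute each row's even parity and compare to rp:
  r0: data parity 1, sent rp 1 → ok
  r1: data parity 1, sent rp 1 → ok
  r2: data parity 0, sent rp 1 → mismatch
Recompute each column's even parity and compare to cp:
  c0: data parity 1, sent cp 1 → ok
  c1: data parity 1, sent cp 0 → mismatch
  c2: data parity 0, sent cp 0 → ok
Exactly one row (r2) and one column (c1) fail → the flipped bit is at their intersection.

row 2, column 1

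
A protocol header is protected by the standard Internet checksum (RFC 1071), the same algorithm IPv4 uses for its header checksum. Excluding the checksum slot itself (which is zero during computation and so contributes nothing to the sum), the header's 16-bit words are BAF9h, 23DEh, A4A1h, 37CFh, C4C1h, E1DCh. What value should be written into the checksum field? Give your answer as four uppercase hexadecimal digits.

9E18

One's-complement addition (fold any carry out of bit 15 back into bit 0):
  0xBAF9 + 0x23DE = 0x0DED7
  0xDED7 + 0xA4A1 = 0x18378 → wrap carry → 0x8379
  0x8379 + 0x37CF = 0x0BB48
  0xBB48 + 0xC4C1 = 0x18009 → wrap carry → 0x800A
  0x800A + 0xE1DC = 0x161E6 → wrap carry → 0x61E7
One's-complement sum = 0x61E7.
Checksum = ~0x61E7 & 0xFFFF = 0x9E18.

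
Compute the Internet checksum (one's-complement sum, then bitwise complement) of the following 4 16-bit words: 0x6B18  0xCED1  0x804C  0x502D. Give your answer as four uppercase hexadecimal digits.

F59B

One's-complement addition (fold any carry out of bit 15 back into bit 0):
  0x6B18 + 0xCED1 = 0x139E9 → wrap carry → 0x39EA
  0x39EA + 0x804C = 0x0BA36
  0xBA36 + 0x502D = 0x10A63 → wrap carry → 0x0A64
One's-complement sum = 0x0A64.
Checksum = ~0x0A64 & 0xFFFF = 0xF59B.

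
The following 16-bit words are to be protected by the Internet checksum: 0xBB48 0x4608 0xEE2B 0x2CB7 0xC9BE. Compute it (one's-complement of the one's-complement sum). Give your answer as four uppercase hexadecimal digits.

1A0D

One's-complement addition (fold any carry out of bit 15 back into bit 0):
  0xBB48 + 0x4608 = 0x10150 → wrap carry → 0x0151
  0x0151 + 0xEE2B = 0x0EF7C
  0xEF7C + 0x2CB7 = 0x11C33 → wrap carry → 0x1C34
  0x1C34 + 0xC9BE = 0x0E5F2
One's-complement sum = 0xE5F2.
Checksum = ~0xE5F2 & 0xFFFF = 0x1A0D.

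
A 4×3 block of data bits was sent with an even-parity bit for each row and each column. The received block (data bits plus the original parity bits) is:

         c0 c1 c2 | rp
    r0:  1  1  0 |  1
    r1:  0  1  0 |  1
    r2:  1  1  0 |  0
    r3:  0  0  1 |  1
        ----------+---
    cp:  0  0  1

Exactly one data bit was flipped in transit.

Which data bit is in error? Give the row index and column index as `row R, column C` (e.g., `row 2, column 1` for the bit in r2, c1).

Recompute each row's even parity and compare to rp:
  r0: data parity 0, sent rp 1 → mismatch
  r1: data parity 1, sent rp 1 → ok
  r2: data parity 0, sent rp 0 → ok
  r3: data parity 1, sent rp 1 → ok
Recompute each column's even parity and compare to cp:
  c0: data parity 0, sent cp 0 → ok
  c1: data parity 1, sent cp 0 → mismatch
  c2: data parity 1, sent cp 1 → ok
Exactly one row (r0) and one column (c1) fail → the flipped bit is at their intersection.

row 0, column 1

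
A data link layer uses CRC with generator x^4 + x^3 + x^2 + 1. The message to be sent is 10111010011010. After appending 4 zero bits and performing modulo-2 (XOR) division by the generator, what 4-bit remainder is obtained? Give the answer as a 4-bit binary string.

1100

Append 4 zeros: 101110100110100000. Divide by 11101 (XOR where the leading bit is 1):
  pos 0: 10111 XOR 11101 = 01010
  pos 1: 10100 XOR 11101 = 01001
  pos 2: 10011 XOR 11101 = 01110
  pos 3: 11100 XOR 11101 = 00001
  pos 7: 10110 XOR 11101 = 01011
  pos 8: 10111 XOR 11101 = 01010
  pos 9: 10100 XOR 11101 = 01001
  pos 10: 10010 XOR 11101 = 01111
  pos 11: 11110 XOR 11101 = 00011
Remainder (last 4 bits) = 1100. This is the CRC / FCS.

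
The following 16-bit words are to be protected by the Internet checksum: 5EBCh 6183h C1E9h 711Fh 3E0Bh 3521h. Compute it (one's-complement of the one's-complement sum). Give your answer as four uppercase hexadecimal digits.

998A

One's-complement addition (fold any carry out of bit 15 back into bit 0):
  0x5EBC + 0x6183 = 0x0C03F
  0xC03F + 0xC1E9 = 0x18228 → wrap carry → 0x8229
  0x8229 + 0x711F = 0x0F348
  0xF348 + 0x3E0B = 0x13153 → wrap carry → 0x3154
  0x3154 + 0x3521 = 0x06675
One's-complement sum = 0x6675.
Checksum = ~0x6675 & 0xFFFF = 0x998A.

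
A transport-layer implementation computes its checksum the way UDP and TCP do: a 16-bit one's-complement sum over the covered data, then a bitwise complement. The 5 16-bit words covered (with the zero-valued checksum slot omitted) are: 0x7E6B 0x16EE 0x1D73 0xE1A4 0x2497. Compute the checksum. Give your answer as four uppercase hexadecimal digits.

46F7

One's-complement addition (fold any carry out of bit 15 back into bit 0):
  0x7E6B + 0x16EE = 0x09559
  0x9559 + 0x1D73 = 0x0B2CC
  0xB2CC + 0xE1A4 = 0x19470 → wrap carry → 0x9471
  0x9471 + 0x2497 = 0x0B908
One's-complement sum = 0xB908.
Checksum = ~0xB908 & 0xFFFF = 0x46F7.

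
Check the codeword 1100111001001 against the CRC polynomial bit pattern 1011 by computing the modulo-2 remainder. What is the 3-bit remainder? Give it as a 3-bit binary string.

Modulo-2 division of 1100111001001 by 1011:
  pos 0: 1100 XOR 1011 = 0111
  pos 1: 1111 XOR 1011 = 0100
  pos 2: 1001 XOR 1011 = 0010
  pos 4: 1010 XOR 1011 = 0001
  pos 7: 1010 XOR 1011 = 0001
Remainder = 101 (nonzero — an error is detected).

101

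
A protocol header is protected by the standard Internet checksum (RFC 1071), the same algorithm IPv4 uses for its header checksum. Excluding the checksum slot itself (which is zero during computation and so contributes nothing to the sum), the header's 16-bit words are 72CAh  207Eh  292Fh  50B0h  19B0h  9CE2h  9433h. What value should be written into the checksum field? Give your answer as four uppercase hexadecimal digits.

A811

One's-complement addition (fold any carry out of bit 15 back into bit 0):
  0x72CA + 0x207E = 0x09348
  0x9348 + 0x292F = 0x0BC77
  0xBC77 + 0x50B0 = 0x10D27 → wrap carry → 0x0D28
  0x0D28 + 0x19B0 = 0x026D8
  0x26D8 + 0x9CE2 = 0x0C3BA
  0xC3BA + 0x9433 = 0x157ED → wrap carry → 0x57EE
One's-complement sum = 0x57EE.
Checksum = ~0x57EE & 0xFFFF = 0xA811.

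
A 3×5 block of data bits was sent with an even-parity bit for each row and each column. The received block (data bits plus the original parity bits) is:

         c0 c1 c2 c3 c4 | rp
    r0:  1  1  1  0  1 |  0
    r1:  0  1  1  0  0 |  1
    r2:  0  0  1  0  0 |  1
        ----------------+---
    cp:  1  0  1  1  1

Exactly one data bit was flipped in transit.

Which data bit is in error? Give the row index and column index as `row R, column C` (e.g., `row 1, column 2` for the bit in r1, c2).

row 1, column 3

Recompute each row's even parity and compare to rp:
  r0: data parity 0, sent rp 0 → ok
  r1: data parity 0, sent rp 1 → mismatch
  r2: data parity 1, sent rp 1 → ok
Recompute each column's even parity and compare to cp:
  c0: data parity 1, sent cp 1 → ok
  c1: data parity 0, sent cp 0 → ok
  c2: data parity 1, sent cp 1 → ok
  c3: data parity 0, sent cp 1 → mismatch
  c4: data parity 1, sent cp 1 → ok
Exactly one row (r1) and one column (c3) fail → the flipped bit is at their intersection.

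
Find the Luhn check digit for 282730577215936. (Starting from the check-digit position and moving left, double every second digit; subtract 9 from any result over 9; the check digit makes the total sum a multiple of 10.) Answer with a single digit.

4

Partial digits right→left: 6 3 9 5 1 2 7 7 5 0 3 7 2 8 2
Double every second digit counting from the check-digit position (so the 1st, 3rd, 5th, ... of the partial from the right).
  doubled (with −9 where >9): 3 9 2 5 1 6 4 4 → sum 34
  kept as-is: 3 5 2 7 0 7 8 → sum 32
Total = 34 + 32 = 66.
Check digit = (10 − (66 mod 10)) mod 10 = 4.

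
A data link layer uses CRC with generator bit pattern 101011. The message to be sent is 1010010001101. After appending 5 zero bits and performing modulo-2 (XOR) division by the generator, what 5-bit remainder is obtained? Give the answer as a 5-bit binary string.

11101

Append 5 zeros: 101001000110100000. Divide by 101011 (XOR where the leading bit is 1):
  pos 0: 101001 XOR 101011 = 000010
  pos 4: 100001 XOR 101011 = 001010
  pos 6: 101010 XOR 101011 = 000001
  pos 11: 110000 XOR 101011 = 011011
  pos 12: 110110 XOR 101011 = 011101
Remainder (last 5 bits) = 11101. This is the CRC / FCS.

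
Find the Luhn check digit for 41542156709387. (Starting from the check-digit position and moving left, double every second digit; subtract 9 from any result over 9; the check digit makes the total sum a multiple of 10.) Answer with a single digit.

4

Partial digits right→left: 7 8 3 9 0 7 6 5 1 2 4 5 1 4
Double every second digit counting from the check-digit position (so the 1st, 3rd, 5th, ... of the partial from the right).
  doubled (with −9 where >9): 5 6 0 3 2 8 2 → sum 26
  kept as-is: 8 9 7 5 2 5 4 → sum 40
Total = 26 + 40 = 66.
Check digit = (10 − (66 mod 10)) mod 10 = 4.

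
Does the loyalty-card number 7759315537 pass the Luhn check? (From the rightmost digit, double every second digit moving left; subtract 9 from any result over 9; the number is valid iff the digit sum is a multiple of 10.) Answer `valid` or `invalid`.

From the right, keep odd positions and double even positions (subtract 9 from any doubled value over 9):
  doubled (positions 2,4,...): 6 1 6 1 5 → sum 19
  kept (positions 1,3,...): 7 5 1 9 7 → sum 29
Total = 48.
48 mod 10 = 8, so the number is invalid.

invalid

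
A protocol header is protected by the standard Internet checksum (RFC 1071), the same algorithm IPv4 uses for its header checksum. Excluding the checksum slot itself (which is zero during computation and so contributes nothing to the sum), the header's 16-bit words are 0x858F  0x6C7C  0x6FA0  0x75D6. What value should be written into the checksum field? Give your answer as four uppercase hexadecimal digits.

287D

One's-complement addition (fold any carry out of bit 15 back into bit 0):
  0x858F + 0x6C7C = 0x0F20B
  0xF20B + 0x6FA0 = 0x161AB → wrap carry → 0x61AC
  0x61AC + 0x75D6 = 0x0D782
One's-complement sum = 0xD782.
Checksum = ~0xD782 & 0xFFFF = 0x287D.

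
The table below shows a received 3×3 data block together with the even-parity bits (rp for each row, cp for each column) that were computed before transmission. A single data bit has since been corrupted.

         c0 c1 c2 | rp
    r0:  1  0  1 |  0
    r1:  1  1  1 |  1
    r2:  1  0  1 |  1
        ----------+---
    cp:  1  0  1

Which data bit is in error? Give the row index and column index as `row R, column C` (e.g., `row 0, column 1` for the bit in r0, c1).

Recompute each row's even parity and compare to rp:
  r0: data parity 0, sent rp 0 → ok
  r1: data parity 1, sent rp 1 → ok
  r2: data parity 0, sent rp 1 → mismatch
Recompute each column's even parity and compare to cp:
  c0: data parity 1, sent cp 1 → ok
  c1: data parity 1, sent cp 0 → mismatch
  c2: data parity 1, sent cp 1 → ok
Exactly one row (r2) and one column (c1) fail → the flipped bit is at their intersection.

row 2, column 1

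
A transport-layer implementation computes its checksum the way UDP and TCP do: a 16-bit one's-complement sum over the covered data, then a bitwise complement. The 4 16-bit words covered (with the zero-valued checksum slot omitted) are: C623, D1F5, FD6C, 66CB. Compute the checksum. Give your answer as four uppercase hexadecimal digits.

03AE

One's-complement addition (fold any carry out of bit 15 back into bit 0):
  0xC623 + 0xD1F5 = 0x19818 → wrap carry → 0x9819
  0x9819 + 0xFD6C = 0x19585 → wrap carry → 0x9586
  0x9586 + 0x66CB = 0x0FC51
One's-complement sum = 0xFC51.
Checksum = ~0xFC51 & 0xFFFF = 0x03AE.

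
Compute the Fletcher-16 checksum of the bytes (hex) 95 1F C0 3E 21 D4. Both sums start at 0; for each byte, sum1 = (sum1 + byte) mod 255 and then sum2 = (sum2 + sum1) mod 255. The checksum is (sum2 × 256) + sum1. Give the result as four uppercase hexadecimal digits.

Running sums (mod 255):
  after byte 0 (95): sum1=149, sum2=149
  after byte 1 (1F): sum1=180, sum2=74
  after byte 2 (C0): sum1=117, sum2=191
  after byte 3 (3E): sum1=179, sum2=115
  after byte 4 (21): sum1=212, sum2=72
  after byte 5 (D4): sum1=169, sum2=241
Checksum = sum2·256 + sum1 = 241·256 + 169 = 61865 = 0xF1A9.

F1A9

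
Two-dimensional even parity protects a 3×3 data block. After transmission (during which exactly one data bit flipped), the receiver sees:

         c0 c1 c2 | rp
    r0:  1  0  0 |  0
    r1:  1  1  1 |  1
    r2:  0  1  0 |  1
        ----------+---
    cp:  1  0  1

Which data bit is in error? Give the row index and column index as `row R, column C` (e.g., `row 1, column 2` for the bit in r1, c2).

Recompute each row's even parity and compare to rp:
  r0: data parity 1, sent rp 0 → mismatch
  r1: data parity 1, sent rp 1 → ok
  r2: data parity 1, sent rp 1 → ok
Recompute each column's even parity and compare to cp:
  c0: data parity 0, sent cp 1 → mismatch
  c1: data parity 0, sent cp 0 → ok
  c2: data parity 1, sent cp 1 → ok
Exactly one row (r0) and one column (c0) fail → the flipped bit is at their intersection.

row 0, column 0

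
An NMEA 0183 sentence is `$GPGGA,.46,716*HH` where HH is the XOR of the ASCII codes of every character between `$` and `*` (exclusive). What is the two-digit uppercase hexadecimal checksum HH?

4A

XOR the ASCII codes of the payload characters:
  'G' = 0x47 → acc = 0x47
  'P' = 0x50 → acc = 0x17
  'G' = 0x47 → acc = 0x50
  'G' = 0x47 → acc = 0x17
  'A' = 0x41 → acc = 0x56
  ',' = 0x2C → acc = 0x7A
  '.' = 0x2E → acc = 0x54
  '4' = 0x34 → acc = 0x60
  '6' = 0x36 → acc = 0x56
  ',' = 0x2C → acc = 0x7A
  '7' = 0x37 → acc = 0x4D
  '1' = 0x31 → acc = 0x7C
  '6' = 0x36 → acc = 0x4A
Checksum = 0x4A.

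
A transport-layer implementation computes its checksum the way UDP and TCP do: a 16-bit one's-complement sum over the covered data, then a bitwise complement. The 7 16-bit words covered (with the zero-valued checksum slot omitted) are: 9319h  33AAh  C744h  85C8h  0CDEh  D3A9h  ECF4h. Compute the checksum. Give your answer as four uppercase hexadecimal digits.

1EB2

One's-complement addition (fold any carry out of bit 15 back into bit 0):
  0x9319 + 0x33AA = 0x0C6C3
  0xC6C3 + 0xC744 = 0x18E07 → wrap carry → 0x8E08
  0x8E08 + 0x85C8 = 0x113D0 → wrap carry → 0x13D1
  0x13D1 + 0x0CDE = 0x020AF
  0x20AF + 0xD3A9 = 0x0F458
  0xF458 + 0xECF4 = 0x1E14C → wrap carry → 0xE14D
One's-complement sum = 0xE14D.
Checksum = ~0xE14D & 0xFFFF = 0x1EB2.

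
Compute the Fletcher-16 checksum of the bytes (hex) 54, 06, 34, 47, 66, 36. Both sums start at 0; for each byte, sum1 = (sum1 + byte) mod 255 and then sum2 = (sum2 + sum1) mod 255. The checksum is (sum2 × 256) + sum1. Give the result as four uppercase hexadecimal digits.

C172

Running sums (mod 255):
  after byte 0 (54): sum1=84, sum2=84
  after byte 1 (06): sum1=90, sum2=174
  after byte 2 (34): sum1=142, sum2=61
  after byte 3 (47): sum1=213, sum2=19
  after byte 4 (66): sum1=60, sum2=79
  after byte 5 (36): sum1=114, sum2=193
Checksum = sum2·256 + sum1 = 193·256 + 114 = 49522 = 0xC172.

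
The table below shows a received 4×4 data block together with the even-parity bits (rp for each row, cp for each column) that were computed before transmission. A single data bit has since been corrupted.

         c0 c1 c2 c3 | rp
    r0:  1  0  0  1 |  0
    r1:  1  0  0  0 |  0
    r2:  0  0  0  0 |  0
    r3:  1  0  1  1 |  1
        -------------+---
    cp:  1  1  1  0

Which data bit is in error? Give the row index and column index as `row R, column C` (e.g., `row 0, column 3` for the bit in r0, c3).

Recompute each row's even parity and compare to rp:
  r0: data parity 0, sent rp 0 → ok
  r1: data parity 1, sent rp 0 → mismatch
  r2: data parity 0, sent rp 0 → ok
  r3: data parity 1, sent rp 1 → ok
Recompute each column's even parity and compare to cp:
  c0: data parity 1, sent cp 1 → ok
  c1: data parity 0, sent cp 1 → mismatch
  c2: data parity 1, sent cp 1 → ok
  c3: data parity 0, sent cp 0 → ok
Exactly one row (r1) and one column (c1) fail → the flipped bit is at their intersection.

row 1, column 1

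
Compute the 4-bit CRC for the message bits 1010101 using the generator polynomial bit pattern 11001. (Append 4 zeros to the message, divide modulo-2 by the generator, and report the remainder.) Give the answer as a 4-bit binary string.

0010

Append 4 zeros: 10101010000. Divide by 11001 (XOR where the leading bit is 1):
  pos 0: 10101 XOR 11001 = 01100
  pos 1: 11000 XOR 11001 = 00001
  pos 5: 11000 XOR 11001 = 00001
Remainder (last 4 bits) = 0010. This is the CRC / FCS.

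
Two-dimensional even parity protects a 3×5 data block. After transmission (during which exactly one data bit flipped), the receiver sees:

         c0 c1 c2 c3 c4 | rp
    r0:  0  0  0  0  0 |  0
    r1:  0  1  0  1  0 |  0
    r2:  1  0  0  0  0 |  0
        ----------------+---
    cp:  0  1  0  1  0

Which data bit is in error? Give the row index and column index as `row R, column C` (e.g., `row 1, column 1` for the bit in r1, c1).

row 2, column 0

Recompute each row's even parity and compare to rp:
  r0: data parity 0, sent rp 0 → ok
  r1: data parity 0, sent rp 0 → ok
  r2: data parity 1, sent rp 0 → mismatch
Recompute each column's even parity and compare to cp:
  c0: data parity 1, sent cp 0 → mismatch
  c1: data parity 1, sent cp 1 → ok
  c2: data parity 0, sent cp 0 → ok
  c3: data parity 1, sent cp 1 → ok
  c4: data parity 0, sent cp 0 → ok
Exactly one row (r2) and one column (c0) fail → the flipped bit is at their intersection.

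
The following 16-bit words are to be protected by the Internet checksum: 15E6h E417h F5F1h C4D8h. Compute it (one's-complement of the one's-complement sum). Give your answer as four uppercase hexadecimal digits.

4B37

One's-complement addition (fold any carry out of bit 15 back into bit 0):
  0x15E6 + 0xE417 = 0x0F9FD
  0xF9FD + 0xF5F1 = 0x1EFEE → wrap carry → 0xEFEF
  0xEFEF + 0xC4D8 = 0x1B4C7 → wrap carry → 0xB4C8
One's-complement sum = 0xB4C8.
Checksum = ~0xB4C8 & 0xFFFF = 0x4B37.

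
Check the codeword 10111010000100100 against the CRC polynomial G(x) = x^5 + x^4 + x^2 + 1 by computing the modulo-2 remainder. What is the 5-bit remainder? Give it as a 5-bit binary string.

Modulo-2 division of 10111010000100100 by 110101:
  pos 0: 101110 XOR 110101 = 011011
  pos 1: 110111 XOR 110101 = 000010
  pos 5: 100000 XOR 110101 = 010101
  pos 6: 101011 XOR 110101 = 011110
  pos 7: 111100 XOR 110101 = 001001
  pos 9: 100101 XOR 110101 = 010000
  pos 10: 100000 XOR 110101 = 010101
  pos 11: 101010 XOR 110101 = 011111
Remainder = 11111 (nonzero — an error is detected).

11111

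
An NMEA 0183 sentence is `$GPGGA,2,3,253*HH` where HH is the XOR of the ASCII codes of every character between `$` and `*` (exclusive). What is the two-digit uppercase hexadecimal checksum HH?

XOR the ASCII codes of the payload characters:
  'G' = 0x47 → acc = 0x47
  'P' = 0x50 → acc = 0x17
  'G' = 0x47 → acc = 0x50
  'G' = 0x47 → acc = 0x17
  'A' = 0x41 → acc = 0x56
  ',' = 0x2C → acc = 0x7A
  '2' = 0x32 → acc = 0x48
  ',' = 0x2C → acc = 0x64
  '3' = 0x33 → acc = 0x57
  ',' = 0x2C → acc = 0x7B
  '2' = 0x32 → acc = 0x49
  '5' = 0x35 → acc = 0x7C
  '3' = 0x33 → acc = 0x4F
Checksum = 0x4F.

4F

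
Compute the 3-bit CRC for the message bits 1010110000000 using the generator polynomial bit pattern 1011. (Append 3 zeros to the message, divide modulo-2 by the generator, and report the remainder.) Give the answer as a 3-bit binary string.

010

Append 3 zeros: 1010110000000000. Divide by 1011 (XOR where the leading bit is 1):
  pos 0: 1010 XOR 1011 = 0001
  pos 3: 1110 XOR 1011 = 0101
  pos 4: 1010 XOR 1011 = 0001
  pos 7: 1000 XOR 1011 = 0011
  pos 9: 1100 XOR 1011 = 0111
  pos 10: 1110 XOR 1011 = 0101
  pos 11: 1010 XOR 1011 = 0001
Remainder (last 3 bits) = 010. This is the CRC / FCS.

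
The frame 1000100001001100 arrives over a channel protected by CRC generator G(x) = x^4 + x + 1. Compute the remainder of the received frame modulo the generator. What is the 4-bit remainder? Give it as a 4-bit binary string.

1111

Modulo-2 division of 1000100001001100 by 10011:
  pos 0: 10001 XOR 10011 = 00010
  pos 3: 10000 XOR 10011 = 00011
  pos 6: 11010 XOR 10011 = 01001
  pos 7: 10010 XOR 10011 = 00001
  pos 11: 11100 XOR 10011 = 01111
Remainder = 1111 (nonzero — an error is detected).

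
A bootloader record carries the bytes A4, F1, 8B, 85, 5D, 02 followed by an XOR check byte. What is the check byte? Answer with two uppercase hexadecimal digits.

XOR the bytes together:
  start with 0xA4
  0xA4 ⊕ 0xF1 = 0x55
  0x55 ⊕ 0x8B = 0xDE
  0xDE ⊕ 0x85 = 0x5B
  0x5B ⊕ 0x5D = 0x06
  0x06 ⊕ 0x02 = 0x04

04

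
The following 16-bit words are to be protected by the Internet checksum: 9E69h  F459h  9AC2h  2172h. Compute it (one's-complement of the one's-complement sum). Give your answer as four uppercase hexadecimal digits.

One's-complement addition (fold any carry out of bit 15 back into bit 0):
  0x9E69 + 0xF459 = 0x192C2 → wrap carry → 0x92C3
  0x92C3 + 0x9AC2 = 0x12D85 → wrap carry → 0x2D86
  0x2D86 + 0x2172 = 0x04EF8
One's-complement sum = 0x4EF8.
Checksum = ~0x4EF8 & 0xFFFF = 0xB107.

B107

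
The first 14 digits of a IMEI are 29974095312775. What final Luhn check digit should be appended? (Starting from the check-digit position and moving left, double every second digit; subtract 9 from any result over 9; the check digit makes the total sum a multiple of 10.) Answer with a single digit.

1

Partial digits right→left: 5 7 7 2 1 3 5 9 0 4 7 9 9 2
Double every second digit counting from the check-digit position (so the 1st, 3rd, 5th, ... of the partial from the right).
  doubled (with −9 where >9): 1 5 2 1 0 5 9 → sum 23
  kept as-is: 7 2 3 9 4 9 2 → sum 36
Total = 23 + 36 = 59.
Check digit = (10 − (59 mod 10)) mod 10 = 1.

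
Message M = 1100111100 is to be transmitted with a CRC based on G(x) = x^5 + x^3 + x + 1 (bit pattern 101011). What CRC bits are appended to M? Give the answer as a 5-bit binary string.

01100

Append 5 zeros: 110011110000000. Divide by 101011 (XOR where the leading bit is 1):
  pos 0: 110011 XOR 101011 = 011000
  pos 1: 110001 XOR 101011 = 011010
  pos 2: 110101 XOR 101011 = 011110
  pos 3: 111100 XOR 101011 = 010111
  pos 4: 101110 XOR 101011 = 000101
  pos 7: 101000 XOR 101011 = 000011
Remainder (last 5 bits) = 01100. This is the CRC / FCS.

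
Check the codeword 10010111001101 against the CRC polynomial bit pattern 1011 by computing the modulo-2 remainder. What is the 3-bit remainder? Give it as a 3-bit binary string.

Modulo-2 division of 10010111001101 by 1011:
  pos 0: 1001 XOR 1011 = 0010
  pos 2: 1001 XOR 1011 = 0010
  pos 4: 1011 XOR 1011 = 0000
  pos 10: 1101 XOR 1011 = 0110
Remainder = 110 (nonzero — an error is detected).

110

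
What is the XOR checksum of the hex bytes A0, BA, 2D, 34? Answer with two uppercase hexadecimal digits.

XOR the bytes together:
  start with 0xA0
  0xA0 ⊕ 0xBA = 0x1A
  0x1A ⊕ 0x2D = 0x37
  0x37 ⊕ 0x34 = 0x03

03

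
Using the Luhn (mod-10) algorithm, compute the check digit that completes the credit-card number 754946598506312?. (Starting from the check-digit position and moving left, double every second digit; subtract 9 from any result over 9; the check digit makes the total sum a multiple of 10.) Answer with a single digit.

0

Partial digits right→left: 2 1 3 6 0 5 8 9 5 6 4 9 4 5 7
Double every second digit counting from the check-digit position (so the 1st, 3rd, 5th, ... of the partial from the right).
  doubled (with −9 where >9): 4 6 0 7 1 8 8 5 → sum 39
  kept as-is: 1 6 5 9 6 9 5 → sum 41
Total = 39 + 41 = 80.
Check digit = (10 − (80 mod 10)) mod 10 = 0.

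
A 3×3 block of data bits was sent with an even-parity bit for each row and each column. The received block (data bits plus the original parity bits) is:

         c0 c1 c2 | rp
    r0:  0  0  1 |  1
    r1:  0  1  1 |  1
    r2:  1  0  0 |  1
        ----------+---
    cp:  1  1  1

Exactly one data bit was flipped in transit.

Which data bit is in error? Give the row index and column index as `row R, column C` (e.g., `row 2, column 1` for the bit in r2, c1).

Recompute each row's even parity and compare to rp:
  r0: data parity 1, sent rp 1 → ok
  r1: data parity 0, sent rp 1 → mismatch
  r2: data parity 1, sent rp 1 → ok
Recompute each column's even parity and compare to cp:
  c0: data parity 1, sent cp 1 → ok
  c1: data parity 1, sent cp 1 → ok
  c2: data parity 0, sent cp 1 → mismatch
Exactly one row (r1) and one column (c2) fail → the flipped bit is at their intersection.

row 1, column 2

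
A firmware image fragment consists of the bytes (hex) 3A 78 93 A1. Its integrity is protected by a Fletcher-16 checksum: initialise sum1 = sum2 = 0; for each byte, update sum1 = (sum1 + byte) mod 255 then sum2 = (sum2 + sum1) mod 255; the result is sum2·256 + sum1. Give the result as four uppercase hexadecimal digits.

1BE7

Running sums (mod 255):
  after byte 0 (3A): sum1=58, sum2=58
  after byte 1 (78): sum1=178, sum2=236
  after byte 2 (93): sum1=70, sum2=51
  after byte 3 (A1): sum1=231, sum2=27
Checksum = sum2·256 + sum1 = 27·256 + 231 = 7143 = 0x1BE7.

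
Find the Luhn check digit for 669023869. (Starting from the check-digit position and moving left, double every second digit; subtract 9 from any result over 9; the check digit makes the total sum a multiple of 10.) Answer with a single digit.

3

Partial digits right→left: 9 6 8 3 2 0 9 6 6
Double every second digit counting from the check-digit position (so the 1st, 3rd, 5th, ... of the partial from the right).
  doubled (with −9 where >9): 9 7 4 9 3 → sum 32
  kept as-is: 6 3 0 6 → sum 15
Total = 32 + 15 = 47.
Check digit = (10 − (47 mod 10)) mod 10 = 3.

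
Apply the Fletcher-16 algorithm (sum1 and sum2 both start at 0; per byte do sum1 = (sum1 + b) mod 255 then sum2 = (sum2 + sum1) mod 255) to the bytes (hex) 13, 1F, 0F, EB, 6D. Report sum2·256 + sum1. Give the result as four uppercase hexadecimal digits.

4E9A

Running sums (mod 255):
  after byte 0 (13): sum1=19, sum2=19
  after byte 1 (1F): sum1=50, sum2=69
  after byte 2 (0F): sum1=65, sum2=134
  after byte 3 (EB): sum1=45, sum2=179
  after byte 4 (6D): sum1=154, sum2=78
Checksum = sum2·256 + sum1 = 78·256 + 154 = 20122 = 0x4E9A.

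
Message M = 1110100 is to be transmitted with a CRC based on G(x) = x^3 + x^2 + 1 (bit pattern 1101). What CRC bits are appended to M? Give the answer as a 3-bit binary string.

Append 3 zeros: 1110100000. Divide by 1101 (XOR where the leading bit is 1):
  pos 0: 1110 XOR 1101 = 0011
  pos 2: 1110 XOR 1101 = 0011
  pos 4: 1100 XOR 1101 = 0001
Remainder (last 3 bits) = 100. This is the CRC / FCS.

100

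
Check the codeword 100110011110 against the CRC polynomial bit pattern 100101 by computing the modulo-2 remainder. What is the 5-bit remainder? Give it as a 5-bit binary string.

00000

Modulo-2 division of 100110011110 by 100101:
  pos 0: 100110 XOR 100101 = 000011
  pos 4: 110111 XOR 100101 = 010010
  pos 5: 100101 XOR 100101 = 000000
Remainder = 00000 (zero — the frame passes the CRC check).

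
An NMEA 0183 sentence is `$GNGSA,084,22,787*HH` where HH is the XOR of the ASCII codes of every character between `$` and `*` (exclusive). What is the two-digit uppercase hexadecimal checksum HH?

74

XOR the ASCII codes of the payload characters:
  'G' = 0x47 → acc = 0x47
  'N' = 0x4E → acc = 0x09
  'G' = 0x47 → acc = 0x4E
  'S' = 0x53 → acc = 0x1D
  'A' = 0x41 → acc = 0x5C
  ',' = 0x2C → acc = 0x70
  '0' = 0x30 → acc = 0x40
  '8' = 0x38 → acc = 0x78
  '4' = 0x34 → acc = 0x4C
  ',' = 0x2C → acc = 0x60
  '2' = 0x32 → acc = 0x52
  '2' = 0x32 → acc = 0x60
  ',' = 0x2C → acc = 0x4C
  '7' = 0x37 → acc = 0x7B
  '8' = 0x38 → acc = 0x43
  '7' = 0x37 → acc = 0x74
Checksum = 0x74.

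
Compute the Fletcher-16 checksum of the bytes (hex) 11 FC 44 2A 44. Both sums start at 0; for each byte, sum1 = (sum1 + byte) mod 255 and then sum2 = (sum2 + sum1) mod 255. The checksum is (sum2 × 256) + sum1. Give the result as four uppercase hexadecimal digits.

Running sums (mod 255):
  after byte 0 (11): sum1=17, sum2=17
  after byte 1 (FC): sum1=14, sum2=31
  after byte 2 (44): sum1=82, sum2=113
  after byte 3 (2A): sum1=124, sum2=237
  after byte 4 (44): sum1=192, sum2=174
Checksum = sum2·256 + sum1 = 174·256 + 192 = 44736 = 0xAEC0.

AEC0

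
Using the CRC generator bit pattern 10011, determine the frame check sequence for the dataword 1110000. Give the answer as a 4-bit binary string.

1000

Append 4 zeros: 11100000000. Divide by 10011 (XOR where the leading bit is 1):
  pos 0: 11100 XOR 10011 = 01111
  pos 1: 11110 XOR 10011 = 01101
  pos 2: 11010 XOR 10011 = 01001
  pos 3: 10010 XOR 10011 = 00001
Remainder (last 4 bits) = 1000. This is the CRC / FCS.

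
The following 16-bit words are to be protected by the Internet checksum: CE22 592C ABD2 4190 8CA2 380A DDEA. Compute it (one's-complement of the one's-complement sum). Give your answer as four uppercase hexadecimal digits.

One's-complement addition (fold any carry out of bit 15 back into bit 0):
  0xCE22 + 0x592C = 0x1274E → wrap carry → 0x274F
  0x274F + 0xABD2 = 0x0D321
  0xD321 + 0x4190 = 0x114B1 → wrap carry → 0x14B2
  0x14B2 + 0x8CA2 = 0x0A154
  0xA154 + 0x380A = 0x0D95E
  0xD95E + 0xDDEA = 0x1B748 → wrap carry → 0xB749
One's-complement sum = 0xB749.
Checksum = ~0xB749 & 0xFFFF = 0x48B6.

48B6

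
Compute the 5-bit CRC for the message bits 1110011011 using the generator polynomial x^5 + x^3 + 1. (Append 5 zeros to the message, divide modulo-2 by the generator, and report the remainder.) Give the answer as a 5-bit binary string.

10100

Append 5 zeros: 111001101100000. Divide by 101001 (XOR where the leading bit is 1):
  pos 0: 111001 XOR 101001 = 010000
  pos 1: 100001 XOR 101001 = 001000
  pos 3: 100001 XOR 101001 = 001000
  pos 5: 100010 XOR 101001 = 001011
  pos 7: 101100 XOR 101001 = 000101
Remainder (last 5 bits) = 10100. This is the CRC / FCS.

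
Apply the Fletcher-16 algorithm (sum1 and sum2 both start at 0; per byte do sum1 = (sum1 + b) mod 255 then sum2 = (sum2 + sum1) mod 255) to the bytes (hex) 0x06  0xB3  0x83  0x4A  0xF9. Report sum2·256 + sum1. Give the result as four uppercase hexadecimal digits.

Running sums (mod 255):
  after byte 0 (0x06): sum1=6, sum2=6
  after byte 1 (0xB3): sum1=185, sum2=191
  after byte 2 (0x83): sum1=61, sum2=252
  after byte 3 (0x4A): sum1=135, sum2=132
  after byte 4 (0xF9): sum1=129, sum2=6
Checksum = sum2·256 + sum1 = 6·256 + 129 = 1665 = 0x0681.

0681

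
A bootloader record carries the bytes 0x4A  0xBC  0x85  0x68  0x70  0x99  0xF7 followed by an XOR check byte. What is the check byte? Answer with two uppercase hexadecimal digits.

XOR the bytes together:
  start with 0x4A
  0x4A ⊕ 0xBC = 0xF6
  0xF6 ⊕ 0x85 = 0x73
  0x73 ⊕ 0x68 = 0x1B
  0x1B ⊕ 0x70 = 0x6B
  0x6B ⊕ 0x99 = 0xF2
  0xF2 ⊕ 0xF7 = 0x05

05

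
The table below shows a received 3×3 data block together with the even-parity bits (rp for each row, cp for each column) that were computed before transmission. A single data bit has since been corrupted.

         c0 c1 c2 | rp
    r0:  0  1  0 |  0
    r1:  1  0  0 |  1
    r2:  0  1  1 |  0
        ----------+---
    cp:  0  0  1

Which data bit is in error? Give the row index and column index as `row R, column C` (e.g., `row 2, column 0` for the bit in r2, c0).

row 0, column 0

Recompute each row's even parity and compare to rp:
  r0: data parity 1, sent rp 0 → mismatch
  r1: data parity 1, sent rp 1 → ok
  r2: data parity 0, sent rp 0 → ok
Recompute each column's even parity and compare to cp:
  c0: data parity 1, sent cp 0 → mismatch
  c1: data parity 0, sent cp 0 → ok
  c2: data parity 1, sent cp 1 → ok
Exactly one row (r0) and one column (c0) fail → the flipped bit is at their intersection.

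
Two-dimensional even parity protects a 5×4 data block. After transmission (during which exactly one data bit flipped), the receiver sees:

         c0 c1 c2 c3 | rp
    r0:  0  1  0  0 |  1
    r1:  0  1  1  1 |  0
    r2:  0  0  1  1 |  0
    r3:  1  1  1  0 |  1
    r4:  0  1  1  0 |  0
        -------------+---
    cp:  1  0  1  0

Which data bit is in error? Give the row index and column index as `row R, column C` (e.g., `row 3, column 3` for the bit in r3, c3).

row 1, column 2

Recompute each row's even parity and compare to rp:
  r0: data parity 1, sent rp 1 → ok
  r1: data parity 1, sent rp 0 → mismatch
  r2: data parity 0, sent rp 0 → ok
  r3: data parity 1, sent rp 1 → ok
  r4: data parity 0, sent rp 0 → ok
Recompute each column's even parity and compare to cp:
  c0: data parity 1, sent cp 1 → ok
  c1: data parity 0, sent cp 0 → ok
  c2: data parity 0, sent cp 1 → mismatch
  c3: data parity 0, sent cp 0 → ok
Exactly one row (r1) and one column (c2) fail → the flipped bit is at their intersection.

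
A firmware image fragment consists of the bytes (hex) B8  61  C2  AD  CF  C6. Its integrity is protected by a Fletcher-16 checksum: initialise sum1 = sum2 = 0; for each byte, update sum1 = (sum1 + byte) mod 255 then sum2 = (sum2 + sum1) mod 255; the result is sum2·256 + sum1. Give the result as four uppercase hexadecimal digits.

Running sums (mod 255):
  after byte 0 (B8): sum1=184, sum2=184
  after byte 1 (61): sum1=26, sum2=210
  after byte 2 (C2): sum1=220, sum2=175
  after byte 3 (AD): sum1=138, sum2=58
  after byte 4 (CF): sum1=90, sum2=148
  after byte 5 (C6): sum1=33, sum2=181
Checksum = sum2·256 + sum1 = 181·256 + 33 = 46369 = 0xB521.

B521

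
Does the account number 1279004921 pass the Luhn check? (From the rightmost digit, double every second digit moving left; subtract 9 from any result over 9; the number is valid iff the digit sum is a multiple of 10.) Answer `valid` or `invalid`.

From the right, keep odd positions and double even positions (subtract 9 from any doubled value over 9):
  doubled (positions 2,4,...): 4 8 0 5 2 → sum 19
  kept (positions 1,3,...): 1 9 0 9 2 → sum 21
Total = 40.
40 mod 10 = 0, so the number is valid.

valid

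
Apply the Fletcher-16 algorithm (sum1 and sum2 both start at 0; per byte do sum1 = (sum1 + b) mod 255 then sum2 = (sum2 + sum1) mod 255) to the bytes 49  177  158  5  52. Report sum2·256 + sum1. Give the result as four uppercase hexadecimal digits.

Running sums (mod 255):
  after byte 0 (49): sum1=49, sum2=49
  after byte 1 (177): sum1=226, sum2=20
  after byte 2 (158): sum1=129, sum2=149
  after byte 3 (5): sum1=134, sum2=28
  after byte 4 (52): sum1=186, sum2=214
Checksum = sum2·256 + sum1 = 214·256 + 186 = 54970 = 0xD6BA.

D6BA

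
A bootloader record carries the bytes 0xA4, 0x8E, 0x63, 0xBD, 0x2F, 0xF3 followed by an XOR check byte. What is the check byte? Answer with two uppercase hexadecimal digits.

28

XOR the bytes together:
  start with 0xA4
  0xA4 ⊕ 0x8E = 0x2A
  0x2A ⊕ 0x63 = 0x49
  0x49 ⊕ 0xBD = 0xF4
  0xF4 ⊕ 0x2F = 0xDB
  0xDB ⊕ 0xF3 = 0x28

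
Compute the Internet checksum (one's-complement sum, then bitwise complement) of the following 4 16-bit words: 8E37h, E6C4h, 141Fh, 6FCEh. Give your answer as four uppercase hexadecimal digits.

One's-complement addition (fold any carry out of bit 15 back into bit 0):
  0x8E37 + 0xE6C4 = 0x174FB → wrap carry → 0x74FC
  0x74FC + 0x141F = 0x0891B
  0x891B + 0x6FCE = 0x0F8E9
One's-complement sum = 0xF8E9.
Checksum = ~0xF8E9 & 0xFFFF = 0x0716.

0716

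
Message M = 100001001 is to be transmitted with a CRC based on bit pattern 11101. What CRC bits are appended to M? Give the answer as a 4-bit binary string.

1011

Append 4 zeros: 1000010010000. Divide by 11101 (XOR where the leading bit is 1):
  pos 0: 10000 XOR 11101 = 01101
  pos 1: 11011 XOR 11101 = 00110
  pos 3: 11000 XOR 11101 = 00101
  pos 5: 10110 XOR 11101 = 01011
  pos 6: 10110 XOR 11101 = 01011
  pos 7: 10110 XOR 11101 = 01011
  pos 8: 10110 XOR 11101 = 01011
Remainder (last 4 bits) = 1011. This is the CRC / FCS.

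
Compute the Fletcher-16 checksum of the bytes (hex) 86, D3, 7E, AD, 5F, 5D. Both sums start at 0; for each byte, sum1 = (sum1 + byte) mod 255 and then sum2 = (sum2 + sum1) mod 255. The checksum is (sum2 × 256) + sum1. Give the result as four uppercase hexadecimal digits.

Running sums (mod 255):
  after byte 0 (86): sum1=134, sum2=134
  after byte 1 (D3): sum1=90, sum2=224
  after byte 2 (7E): sum1=216, sum2=185
  after byte 3 (AD): sum1=134, sum2=64
  after byte 4 (5F): sum1=229, sum2=38
  after byte 5 (5D): sum1=67, sum2=105
Checksum = sum2·256 + sum1 = 105·256 + 67 = 26947 = 0x6943.

6943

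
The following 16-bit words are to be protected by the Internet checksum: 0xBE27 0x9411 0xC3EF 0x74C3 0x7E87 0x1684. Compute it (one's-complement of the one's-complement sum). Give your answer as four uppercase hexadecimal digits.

E007

One's-complement addition (fold any carry out of bit 15 back into bit 0):
  0xBE27 + 0x9411 = 0x15238 → wrap carry → 0x5239
  0x5239 + 0xC3EF = 0x11628 → wrap carry → 0x1629
  0x1629 + 0x74C3 = 0x08AEC
  0x8AEC + 0x7E87 = 0x10973 → wrap carry → 0x0974
  0x0974 + 0x1684 = 0x01FF8
One's-complement sum = 0x1FF8.
Checksum = ~0x1FF8 & 0xFFFF = 0xE007.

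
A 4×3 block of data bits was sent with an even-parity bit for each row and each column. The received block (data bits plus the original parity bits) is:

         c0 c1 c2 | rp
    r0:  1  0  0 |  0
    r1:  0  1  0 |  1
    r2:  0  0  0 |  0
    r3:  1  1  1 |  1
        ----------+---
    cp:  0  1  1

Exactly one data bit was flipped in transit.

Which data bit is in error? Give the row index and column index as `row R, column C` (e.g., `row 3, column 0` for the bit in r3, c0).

Recompute each row's even parity and compare to rp:
  r0: data parity 1, sent rp 0 → mismatch
  r1: data parity 1, sent rp 1 → ok
  r2: data parity 0, sent rp 0 → ok
  r3: data parity 1, sent rp 1 → ok
Recompute each column's even parity and compare to cp:
  c0: data parity 0, sent cp 0 → ok
  c1: data parity 0, sent cp 1 → mismatch
  c2: data parity 1, sent cp 1 → ok
Exactly one row (r0) and one column (c1) fail → the flipped bit is at their intersection.

row 0, column 1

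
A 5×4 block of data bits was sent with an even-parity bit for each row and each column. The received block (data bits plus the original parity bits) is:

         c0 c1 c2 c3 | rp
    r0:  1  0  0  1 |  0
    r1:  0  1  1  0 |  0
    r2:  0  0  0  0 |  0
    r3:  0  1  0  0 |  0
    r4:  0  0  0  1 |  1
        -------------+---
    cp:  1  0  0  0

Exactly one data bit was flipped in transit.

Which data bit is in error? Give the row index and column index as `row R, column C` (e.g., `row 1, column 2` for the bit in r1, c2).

Recompute each row's even parity and compare to rp:
  r0: data parity 0, sent rp 0 → ok
  r1: data parity 0, sent rp 0 → ok
  r2: data parity 0, sent rp 0 → ok
  r3: data parity 1, sent rp 0 → mismatch
  r4: data parity 1, sent rp 1 → ok
Recompute each column's even parity and compare to cp:
  c0: data parity 1, sent cp 1 → ok
  c1: data parity 0, sent cp 0 → ok
  c2: data parity 1, sent cp 0 → mismatch
  c3: data parity 0, sent cp 0 → ok
Exactly one row (r3) and one column (c2) fail → the flipped bit is at their intersection.

row 3, column 2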